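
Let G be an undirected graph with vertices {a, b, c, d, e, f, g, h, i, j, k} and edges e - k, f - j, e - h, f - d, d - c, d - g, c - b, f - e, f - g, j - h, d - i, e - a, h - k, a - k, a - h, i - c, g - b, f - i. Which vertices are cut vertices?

f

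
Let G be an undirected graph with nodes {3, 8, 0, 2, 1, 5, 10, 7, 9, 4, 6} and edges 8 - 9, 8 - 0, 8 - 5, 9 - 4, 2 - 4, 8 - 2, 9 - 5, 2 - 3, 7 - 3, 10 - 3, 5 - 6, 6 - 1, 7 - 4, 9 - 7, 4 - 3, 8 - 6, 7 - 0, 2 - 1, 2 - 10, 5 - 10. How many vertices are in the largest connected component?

11

Starting from 0 we can reach 0, 1, 2, 3, 4, 5, 6, 7, 8, 9, 10. That is one component of size 11.
The largest has 11 vertices.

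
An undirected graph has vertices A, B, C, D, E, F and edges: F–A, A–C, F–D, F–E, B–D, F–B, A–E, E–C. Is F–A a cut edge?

No

After removing F–A, the path F-E-A still connects them, so the edge is not a bridge.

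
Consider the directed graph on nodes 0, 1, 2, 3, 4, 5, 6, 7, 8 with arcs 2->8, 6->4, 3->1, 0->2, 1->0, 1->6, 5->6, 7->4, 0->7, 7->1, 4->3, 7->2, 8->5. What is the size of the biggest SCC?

9

{0, 1, 2, 3, 4, 5, 6, 7, 8} are all mutually reachable — one SCC of size 9.
The largest has 9 vertices.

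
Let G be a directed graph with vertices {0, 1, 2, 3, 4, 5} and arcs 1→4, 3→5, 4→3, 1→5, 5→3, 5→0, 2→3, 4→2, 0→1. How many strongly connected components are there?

1

{0, 1, 2, 3, 4, 5} are all mutually reachable — one SCC of size 6.
That gives 1 strongly connected component.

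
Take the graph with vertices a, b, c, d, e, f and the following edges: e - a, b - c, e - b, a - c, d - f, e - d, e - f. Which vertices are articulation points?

e

Removing e increases the component count from 1 to 2, so e is a cut vertex.
By contrast removing f leaves 1 component; it is not a cut vertex. No other vertex is a cut vertex either.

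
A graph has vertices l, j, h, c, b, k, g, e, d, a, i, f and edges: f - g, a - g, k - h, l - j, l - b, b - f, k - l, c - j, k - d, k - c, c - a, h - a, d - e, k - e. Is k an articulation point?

Deleting k raises the number of components from 2 to 3, so k is a cut vertex.

Yes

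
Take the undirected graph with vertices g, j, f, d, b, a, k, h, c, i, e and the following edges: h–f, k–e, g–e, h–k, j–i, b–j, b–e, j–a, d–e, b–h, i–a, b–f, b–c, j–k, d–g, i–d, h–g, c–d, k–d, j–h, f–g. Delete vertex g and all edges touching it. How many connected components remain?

With g gone, the remaining components are: {a, b, c, d, e, f, h, i, j, k}.
That is 1 component.

1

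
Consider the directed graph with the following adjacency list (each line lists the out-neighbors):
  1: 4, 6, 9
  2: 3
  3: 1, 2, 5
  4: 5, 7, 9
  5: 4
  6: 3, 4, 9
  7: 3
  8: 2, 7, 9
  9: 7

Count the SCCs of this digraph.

2

{1, 2, 3, 4, 5, 6, 7, 9} are all mutually reachable — one SCC of size 8.
{8} is an SCC by itself.
That gives 2 strongly connected components.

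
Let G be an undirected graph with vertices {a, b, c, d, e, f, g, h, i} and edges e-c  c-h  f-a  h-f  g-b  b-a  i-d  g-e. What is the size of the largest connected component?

Starting from d we can reach d, i. That is one component of size 2.
Starting from a we can reach a, b, c, e, f, g, h. That is one component of size 7.
The largest has 7 vertices.

7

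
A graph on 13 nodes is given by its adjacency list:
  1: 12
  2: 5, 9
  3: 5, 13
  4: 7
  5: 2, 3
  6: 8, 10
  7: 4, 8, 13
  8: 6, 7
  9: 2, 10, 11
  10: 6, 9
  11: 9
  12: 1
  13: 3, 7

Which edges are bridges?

1-12, 11-9, 4-7

The edges on the cycle 13-3-5-2-9-10-6-8-7-13 are not bridges since each lies on that cycle.
But removing 11-9 disconnects 11 from 9; removing 7-4 disconnects 7 from 4; removing 1-12 disconnects 1 from 12 — these are bridges.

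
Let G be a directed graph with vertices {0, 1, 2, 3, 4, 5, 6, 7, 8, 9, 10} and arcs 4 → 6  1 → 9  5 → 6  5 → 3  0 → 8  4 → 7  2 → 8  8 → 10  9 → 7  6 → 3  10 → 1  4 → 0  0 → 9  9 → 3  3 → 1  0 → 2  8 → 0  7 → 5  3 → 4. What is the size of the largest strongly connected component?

{0, 1, 2, 3, 4, 5, 6, 7, 8, 9, 10} are all mutually reachable — one SCC of size 11.
The largest has 11 vertices.

11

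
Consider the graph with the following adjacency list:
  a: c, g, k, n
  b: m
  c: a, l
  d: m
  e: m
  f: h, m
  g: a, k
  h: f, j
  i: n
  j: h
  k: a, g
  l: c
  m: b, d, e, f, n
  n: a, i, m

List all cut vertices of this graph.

a, c, f, h, m, n

Removing a increases the component count from 1 to 3, so a is a cut vertex.
Removing c increases the component count from 1 to 2, so c is a cut vertex.
Removing f increases the component count from 1 to 2, so f is a cut vertex.
Likewise h, m, n are cut vertices.
By contrast removing g leaves 1 component; it is not a cut vertex. No other vertex is a cut vertex either.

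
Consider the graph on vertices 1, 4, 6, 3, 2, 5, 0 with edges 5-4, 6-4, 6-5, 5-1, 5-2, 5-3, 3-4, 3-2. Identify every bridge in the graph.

The edges on the cycle 5-3-2-5 are not bridges since each lies on that cycle.
But removing 5-1 disconnects 5 from 1 — this is a bridge.

1-5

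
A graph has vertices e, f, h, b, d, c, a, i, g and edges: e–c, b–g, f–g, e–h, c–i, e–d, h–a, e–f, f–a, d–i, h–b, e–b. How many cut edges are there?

0

The edges on the cycle e-h-a-f-e are not bridges since each lies on that cycle.
Every edge lies on some cycle, so there are no bridges.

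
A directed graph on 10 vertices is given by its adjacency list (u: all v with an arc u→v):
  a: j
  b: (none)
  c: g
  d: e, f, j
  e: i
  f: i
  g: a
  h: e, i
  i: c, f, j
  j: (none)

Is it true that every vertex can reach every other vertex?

There is no directed path from i to b, so the graph is not strongly connected.

No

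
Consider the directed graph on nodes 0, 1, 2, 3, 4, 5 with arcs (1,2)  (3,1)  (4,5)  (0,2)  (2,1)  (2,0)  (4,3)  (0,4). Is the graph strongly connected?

No

There is no directed path from 5 to 0, so the graph is not strongly connected.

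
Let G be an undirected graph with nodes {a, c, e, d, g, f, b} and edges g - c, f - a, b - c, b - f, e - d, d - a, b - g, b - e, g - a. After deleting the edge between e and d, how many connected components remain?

e and d are still connected via e-b-g-a-d, so the component count stays at 1.

1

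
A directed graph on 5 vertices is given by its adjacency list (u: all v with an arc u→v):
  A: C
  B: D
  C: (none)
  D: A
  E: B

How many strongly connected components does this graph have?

{A} is an SCC by itself.
{B} is an SCC by itself.
{E} is an SCC by itself.
{C} is an SCC by itself.
{D} is an SCC by itself.
That gives 5 strongly connected components.

5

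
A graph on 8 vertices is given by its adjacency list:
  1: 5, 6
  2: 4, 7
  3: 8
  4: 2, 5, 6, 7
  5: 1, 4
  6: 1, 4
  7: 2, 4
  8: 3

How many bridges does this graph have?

1

The edges on the cycle 4-7-2-4 are not bridges since each lies on that cycle.
But removing 3-8 disconnects 3 from 8 — this is a bridge.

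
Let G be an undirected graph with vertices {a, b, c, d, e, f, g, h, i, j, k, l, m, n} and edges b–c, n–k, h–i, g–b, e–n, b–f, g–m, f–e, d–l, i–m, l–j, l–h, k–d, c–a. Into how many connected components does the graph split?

Starting from a we can reach a, b, c, d, e, f, g, h, i, j, k, l, m, n. That is one component of size 14.
Total: 1 component.

1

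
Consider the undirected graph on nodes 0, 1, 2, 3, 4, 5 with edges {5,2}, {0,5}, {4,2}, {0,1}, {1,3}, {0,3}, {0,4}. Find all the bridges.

The edges on the cycle 0-1-3-0 are not bridges since each lies on that cycle.
Every edge lies on some cycle, so there are no bridges.

none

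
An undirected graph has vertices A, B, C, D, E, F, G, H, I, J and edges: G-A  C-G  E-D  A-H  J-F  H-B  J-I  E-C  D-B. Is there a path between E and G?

From E we can reach A, B, C, D, E, G, H, which includes G.

Yes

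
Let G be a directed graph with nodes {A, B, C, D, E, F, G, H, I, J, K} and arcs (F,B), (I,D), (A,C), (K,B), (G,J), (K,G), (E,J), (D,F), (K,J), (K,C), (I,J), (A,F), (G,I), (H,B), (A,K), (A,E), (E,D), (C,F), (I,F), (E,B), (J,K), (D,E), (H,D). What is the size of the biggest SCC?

6

{D, E, G, I, J, K} are all mutually reachable — one SCC of size 6.
{B} is an SCC by itself.
{F} is an SCC by itself.
{C} is an SCC by itself.
{A} is an SCC by itself.
(and 1 more singleton SCC)
The largest has 6 vertices.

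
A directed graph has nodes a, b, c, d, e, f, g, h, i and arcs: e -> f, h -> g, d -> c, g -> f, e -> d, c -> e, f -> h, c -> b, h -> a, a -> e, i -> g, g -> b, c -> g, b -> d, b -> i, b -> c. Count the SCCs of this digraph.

1

{a, b, c, d, e, f, g, h, i} are all mutually reachable — one SCC of size 9.
That gives 1 strongly connected component.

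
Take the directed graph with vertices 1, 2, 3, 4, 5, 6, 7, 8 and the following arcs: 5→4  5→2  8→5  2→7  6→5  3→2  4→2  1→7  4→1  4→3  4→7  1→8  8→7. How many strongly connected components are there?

{1, 4, 5, 8} are all mutually reachable — one SCC of size 4.
{3} is an SCC by itself.
{2} is an SCC by itself.
{7} is an SCC by itself.
{6} is an SCC by itself.
That gives 5 strongly connected components.

5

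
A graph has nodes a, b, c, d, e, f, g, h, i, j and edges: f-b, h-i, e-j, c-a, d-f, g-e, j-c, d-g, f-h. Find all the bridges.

a-c, b-f, c-j, d-f, d-g, e-g, e-j, f-h, h-i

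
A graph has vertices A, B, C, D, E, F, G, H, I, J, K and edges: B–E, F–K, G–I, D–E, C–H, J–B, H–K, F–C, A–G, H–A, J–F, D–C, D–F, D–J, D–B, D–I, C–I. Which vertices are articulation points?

none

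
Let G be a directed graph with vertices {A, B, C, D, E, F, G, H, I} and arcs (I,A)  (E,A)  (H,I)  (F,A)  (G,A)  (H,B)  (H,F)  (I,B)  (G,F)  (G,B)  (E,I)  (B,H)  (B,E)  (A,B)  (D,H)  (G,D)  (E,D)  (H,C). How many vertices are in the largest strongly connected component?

{A, B, D, E, F, H, I} are all mutually reachable — one SCC of size 7.
{C} is an SCC by itself.
{G} is an SCC by itself.
The largest has 7 vertices.

7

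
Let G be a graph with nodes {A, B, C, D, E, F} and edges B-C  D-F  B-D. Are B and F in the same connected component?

From B we can reach B, C, D, F, which includes F.

Yes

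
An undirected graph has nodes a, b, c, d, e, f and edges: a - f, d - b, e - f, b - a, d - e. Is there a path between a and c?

The component containing a is {a, b, d, e, f}, and c is not in it.

No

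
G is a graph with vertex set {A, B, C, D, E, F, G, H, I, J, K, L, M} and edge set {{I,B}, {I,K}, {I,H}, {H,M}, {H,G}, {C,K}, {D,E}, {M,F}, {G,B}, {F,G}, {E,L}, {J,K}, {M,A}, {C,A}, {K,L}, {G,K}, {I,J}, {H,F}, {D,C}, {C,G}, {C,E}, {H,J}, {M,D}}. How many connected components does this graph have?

1

Starting from A we can reach A, B, C, D, E, F, G, H, I, J, K, L, M. That is one component of size 13.
Total: 1 component.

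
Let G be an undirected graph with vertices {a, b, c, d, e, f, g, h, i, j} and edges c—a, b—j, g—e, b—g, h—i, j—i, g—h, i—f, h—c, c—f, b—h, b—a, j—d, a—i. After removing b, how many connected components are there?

1

With b gone, the remaining components are: {a, c, d, e, f, g, h, i, j}.
That is 1 component.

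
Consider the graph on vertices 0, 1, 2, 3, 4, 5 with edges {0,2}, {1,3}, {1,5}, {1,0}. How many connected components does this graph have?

4 is isolated — a component by itself.
Starting from 0 we can reach 0, 1, 2, 3, 5. That is one component of size 5.
Total: 2 components.

2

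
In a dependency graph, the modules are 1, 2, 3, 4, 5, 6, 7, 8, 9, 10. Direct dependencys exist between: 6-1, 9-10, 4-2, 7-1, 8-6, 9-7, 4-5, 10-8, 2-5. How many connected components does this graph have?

3 is isolated — a component by itself.
Starting from 2 we can reach 2, 4, 5. That is one component of size 3.
Starting from 1 we can reach 1, 6, 7, 8, 9, 10. That is one component of size 6.
Total: 3 components.

3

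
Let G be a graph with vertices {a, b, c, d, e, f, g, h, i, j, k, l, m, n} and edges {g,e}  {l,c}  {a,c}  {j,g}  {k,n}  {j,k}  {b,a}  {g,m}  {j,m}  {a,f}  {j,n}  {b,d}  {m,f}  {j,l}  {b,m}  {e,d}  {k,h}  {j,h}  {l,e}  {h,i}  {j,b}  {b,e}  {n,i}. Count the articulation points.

Removing j increases the component count from 1 to 2, so j is a cut vertex.
By contrast removing k leaves 1 component; it is not a cut vertex. No other vertex is a cut vertex either.

1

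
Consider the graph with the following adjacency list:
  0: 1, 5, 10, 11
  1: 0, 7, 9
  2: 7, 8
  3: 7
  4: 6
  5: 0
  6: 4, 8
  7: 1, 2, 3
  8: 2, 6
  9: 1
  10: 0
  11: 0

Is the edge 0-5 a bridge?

Yes

Removing 0-5 leaves no path between 0 and 5: the component count goes from 1 to 2. So it is a bridge.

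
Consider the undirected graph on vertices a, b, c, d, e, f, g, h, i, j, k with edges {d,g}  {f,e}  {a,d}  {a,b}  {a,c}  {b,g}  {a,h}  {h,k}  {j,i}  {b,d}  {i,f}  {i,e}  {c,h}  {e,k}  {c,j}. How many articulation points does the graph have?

1

Removing a increases the component count from 1 to 2, so a is a cut vertex.
By contrast removing f leaves 1 component; it is not a cut vertex. No other vertex is a cut vertex either.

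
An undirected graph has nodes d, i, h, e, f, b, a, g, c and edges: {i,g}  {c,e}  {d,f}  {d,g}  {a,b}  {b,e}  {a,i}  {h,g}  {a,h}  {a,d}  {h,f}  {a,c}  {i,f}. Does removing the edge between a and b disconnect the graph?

After removing a-b, the path a-c-e-b still connects them, so the edge is not a bridge.

No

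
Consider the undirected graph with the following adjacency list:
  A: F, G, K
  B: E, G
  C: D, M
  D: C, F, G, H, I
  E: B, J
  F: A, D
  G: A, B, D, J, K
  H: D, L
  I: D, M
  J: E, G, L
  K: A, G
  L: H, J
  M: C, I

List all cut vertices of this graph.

D

Removing D increases the component count from 1 to 2, so D is a cut vertex.
By contrast removing A leaves 1 component; it is not a cut vertex. No other vertex is a cut vertex either.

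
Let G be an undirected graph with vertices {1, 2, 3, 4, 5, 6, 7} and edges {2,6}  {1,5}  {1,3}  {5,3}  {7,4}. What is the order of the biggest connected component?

3

Starting from 2 we can reach 2, 6. That is one component of size 2.
Starting from 4 we can reach 4, 7. That is one component of size 2.
Starting from 1 we can reach 1, 3, 5. That is one component of size 3.
The largest has 3 vertices.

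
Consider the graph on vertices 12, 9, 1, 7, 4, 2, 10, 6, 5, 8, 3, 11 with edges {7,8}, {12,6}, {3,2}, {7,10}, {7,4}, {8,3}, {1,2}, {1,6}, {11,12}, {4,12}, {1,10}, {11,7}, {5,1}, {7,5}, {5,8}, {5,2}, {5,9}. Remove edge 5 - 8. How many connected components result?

1

5 and 8 are still connected via 5-7-8, so the component count stays at 1.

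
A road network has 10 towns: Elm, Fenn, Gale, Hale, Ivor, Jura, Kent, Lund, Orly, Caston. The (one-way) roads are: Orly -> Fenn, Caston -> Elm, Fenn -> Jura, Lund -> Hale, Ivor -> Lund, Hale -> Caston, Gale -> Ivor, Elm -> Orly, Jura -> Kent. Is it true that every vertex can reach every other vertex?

No

There is no directed path from Elm to Hale, so the graph is not strongly connected.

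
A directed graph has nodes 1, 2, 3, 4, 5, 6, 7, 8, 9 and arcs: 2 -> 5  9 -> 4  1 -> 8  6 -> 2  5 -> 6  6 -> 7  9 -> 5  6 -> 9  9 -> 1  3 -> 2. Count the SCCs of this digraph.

{2, 5, 6, 9} are all mutually reachable — one SCC of size 4.
{7} is an SCC by itself.
{1} is an SCC by itself.
{3} is an SCC by itself.
{4} is an SCC by itself.
(and 1 more singleton SCC)
That gives 6 strongly connected components.

6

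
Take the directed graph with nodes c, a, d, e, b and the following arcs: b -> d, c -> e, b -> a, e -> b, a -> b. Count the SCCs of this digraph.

4

{a, b} are all mutually reachable — one SCC of size 2.
{c} is an SCC by itself.
{d} is an SCC by itself.
{e} is an SCC by itself.
That gives 4 strongly connected components.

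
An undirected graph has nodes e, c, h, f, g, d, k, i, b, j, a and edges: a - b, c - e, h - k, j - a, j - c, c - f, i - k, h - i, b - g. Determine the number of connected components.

3

d is isolated — a component by itself.
Starting from h we can reach h, i, k. That is one component of size 3.
Starting from a we can reach a, b, c, e, f, g, j. That is one component of size 7.
Total: 3 components.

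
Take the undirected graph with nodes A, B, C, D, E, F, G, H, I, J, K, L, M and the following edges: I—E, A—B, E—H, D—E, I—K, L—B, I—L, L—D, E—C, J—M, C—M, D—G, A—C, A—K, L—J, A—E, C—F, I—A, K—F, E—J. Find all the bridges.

The edges on the cycle I-A-C-M-J-E-I are not bridges since each lies on that cycle.
But removing D—G disconnects D from G; removing H—E disconnects H from E — these are bridges.

D-G, E-H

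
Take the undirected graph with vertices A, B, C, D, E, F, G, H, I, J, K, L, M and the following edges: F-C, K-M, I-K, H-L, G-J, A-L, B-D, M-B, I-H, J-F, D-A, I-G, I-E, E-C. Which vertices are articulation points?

Removing I increases the component count from 1 to 2, so I is a cut vertex.
By contrast removing M leaves 1 component; it is not a cut vertex. No other vertex is a cut vertex either.

I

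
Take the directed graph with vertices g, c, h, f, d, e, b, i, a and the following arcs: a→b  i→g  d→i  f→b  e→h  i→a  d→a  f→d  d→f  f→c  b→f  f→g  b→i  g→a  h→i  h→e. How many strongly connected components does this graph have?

{a, b, d, f, g, i} are all mutually reachable — one SCC of size 6.
{e, h} are all mutually reachable — one SCC of size 2.
{c} is an SCC by itself.
That gives 3 strongly connected components.

3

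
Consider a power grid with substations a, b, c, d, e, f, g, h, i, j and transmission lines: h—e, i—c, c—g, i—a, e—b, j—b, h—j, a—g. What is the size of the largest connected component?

d is isolated — a component by itself.
f is isolated — a component by itself.
Starting from b we can reach b, e, h, j. That is one component of size 4.
Starting from a we can reach a, c, g, i. That is one component of size 4.
The largest has 4 vertices.

4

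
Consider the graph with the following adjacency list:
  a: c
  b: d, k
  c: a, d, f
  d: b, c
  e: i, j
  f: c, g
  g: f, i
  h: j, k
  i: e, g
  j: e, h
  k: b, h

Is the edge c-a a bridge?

Yes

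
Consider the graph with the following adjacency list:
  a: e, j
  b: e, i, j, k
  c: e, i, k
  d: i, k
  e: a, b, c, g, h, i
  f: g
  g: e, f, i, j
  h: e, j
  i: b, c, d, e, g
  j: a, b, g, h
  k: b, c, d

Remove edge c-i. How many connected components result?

1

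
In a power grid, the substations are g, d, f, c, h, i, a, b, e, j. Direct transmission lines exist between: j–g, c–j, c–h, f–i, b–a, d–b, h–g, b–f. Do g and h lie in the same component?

From g we can reach c, g, h, j, which includes h.

Yes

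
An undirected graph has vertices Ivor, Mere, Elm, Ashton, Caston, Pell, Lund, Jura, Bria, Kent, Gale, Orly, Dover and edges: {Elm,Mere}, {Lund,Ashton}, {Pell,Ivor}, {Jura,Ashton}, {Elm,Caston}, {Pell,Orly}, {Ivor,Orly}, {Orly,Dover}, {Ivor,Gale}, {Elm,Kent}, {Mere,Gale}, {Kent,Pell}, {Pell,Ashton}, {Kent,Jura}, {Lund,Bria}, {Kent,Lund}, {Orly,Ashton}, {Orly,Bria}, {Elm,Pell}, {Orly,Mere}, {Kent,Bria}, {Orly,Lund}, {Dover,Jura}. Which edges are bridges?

Caston-Elm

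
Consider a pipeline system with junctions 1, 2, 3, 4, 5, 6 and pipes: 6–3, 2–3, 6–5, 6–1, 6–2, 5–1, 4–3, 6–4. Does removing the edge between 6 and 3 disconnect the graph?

No

After removing 6–3, the path 6-4-3 still connects them, so the edge is not a bridge.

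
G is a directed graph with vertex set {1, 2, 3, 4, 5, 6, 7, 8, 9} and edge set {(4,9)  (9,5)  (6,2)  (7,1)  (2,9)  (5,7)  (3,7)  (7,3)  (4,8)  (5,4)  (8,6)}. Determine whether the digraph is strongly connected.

No

There is no directed path from 3 to 5, so the graph is not strongly connected.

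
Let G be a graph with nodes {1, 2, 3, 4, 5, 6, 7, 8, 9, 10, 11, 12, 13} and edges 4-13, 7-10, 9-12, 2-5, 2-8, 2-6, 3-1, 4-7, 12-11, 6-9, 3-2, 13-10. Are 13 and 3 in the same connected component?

No

The component containing 13 is {4, 7, 10, 13}, and 3 is not in it.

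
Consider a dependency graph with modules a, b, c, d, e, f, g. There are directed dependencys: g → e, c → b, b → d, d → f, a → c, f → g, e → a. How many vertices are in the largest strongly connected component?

7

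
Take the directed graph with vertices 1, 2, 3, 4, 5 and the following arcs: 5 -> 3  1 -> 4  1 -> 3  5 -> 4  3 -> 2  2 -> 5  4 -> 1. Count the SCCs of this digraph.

1

{1, 2, 3, 4, 5} are all mutually reachable — one SCC of size 5.
That gives 1 strongly connected component.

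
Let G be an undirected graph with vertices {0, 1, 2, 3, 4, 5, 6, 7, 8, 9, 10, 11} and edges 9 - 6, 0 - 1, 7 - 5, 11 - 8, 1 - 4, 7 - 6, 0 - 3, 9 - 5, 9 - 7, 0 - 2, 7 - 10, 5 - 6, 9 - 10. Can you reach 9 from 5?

Yes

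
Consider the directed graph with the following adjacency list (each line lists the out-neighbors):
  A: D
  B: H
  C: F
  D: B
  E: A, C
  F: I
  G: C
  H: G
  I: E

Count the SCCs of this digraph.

1

{A, B, C, D, E, F, G, H, I} are all mutually reachable — one SCC of size 9.
That gives 1 strongly connected component.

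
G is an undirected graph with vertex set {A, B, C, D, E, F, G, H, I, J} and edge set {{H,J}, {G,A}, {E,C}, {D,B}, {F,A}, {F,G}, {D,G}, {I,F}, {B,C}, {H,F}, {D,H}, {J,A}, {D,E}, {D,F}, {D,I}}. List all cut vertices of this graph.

D

Removing D increases the component count from 1 to 2, so D is a cut vertex.
By contrast removing H leaves 1 component; it is not a cut vertex. No other vertex is a cut vertex either.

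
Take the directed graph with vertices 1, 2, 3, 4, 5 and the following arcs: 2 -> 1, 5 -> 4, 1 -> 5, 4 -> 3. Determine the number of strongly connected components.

5

{1} is an SCC by itself.
{4} is an SCC by itself.
{2} is an SCC by itself.
{3} is an SCC by itself.
{5} is an SCC by itself.
That gives 5 strongly connected components.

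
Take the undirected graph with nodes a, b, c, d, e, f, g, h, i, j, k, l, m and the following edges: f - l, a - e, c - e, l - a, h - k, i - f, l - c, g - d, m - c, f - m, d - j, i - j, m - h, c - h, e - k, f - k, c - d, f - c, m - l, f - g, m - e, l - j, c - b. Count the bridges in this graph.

The edges on the cycle i-f-m-l-c-d-j-i are not bridges since each lies on that cycle.
But removing b - c disconnects b from c — this is a bridge.

1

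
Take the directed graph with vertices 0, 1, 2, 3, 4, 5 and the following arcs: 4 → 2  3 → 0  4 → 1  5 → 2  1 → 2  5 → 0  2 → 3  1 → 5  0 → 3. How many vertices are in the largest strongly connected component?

2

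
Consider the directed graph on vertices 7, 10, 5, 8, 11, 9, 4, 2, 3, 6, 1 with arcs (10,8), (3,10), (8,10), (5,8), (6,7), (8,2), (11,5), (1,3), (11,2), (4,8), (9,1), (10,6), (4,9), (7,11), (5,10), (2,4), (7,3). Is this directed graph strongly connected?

Yes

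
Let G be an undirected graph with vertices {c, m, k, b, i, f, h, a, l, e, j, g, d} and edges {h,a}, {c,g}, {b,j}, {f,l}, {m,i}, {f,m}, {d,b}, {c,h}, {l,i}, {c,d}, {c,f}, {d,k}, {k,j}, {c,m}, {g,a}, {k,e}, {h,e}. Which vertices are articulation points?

c

Removing c increases the component count from 1 to 2, so c is a cut vertex.
By contrast removing i leaves 1 component; it is not a cut vertex. No other vertex is a cut vertex either.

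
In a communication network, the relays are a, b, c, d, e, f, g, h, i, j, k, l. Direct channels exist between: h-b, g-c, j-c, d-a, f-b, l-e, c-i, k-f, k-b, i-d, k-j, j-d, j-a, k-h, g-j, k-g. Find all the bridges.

e-l

The edges on the cycle k-g-c-i-d-a-j-k are not bridges since each lies on that cycle.
But removing l-e disconnects l from e — this is a bridge.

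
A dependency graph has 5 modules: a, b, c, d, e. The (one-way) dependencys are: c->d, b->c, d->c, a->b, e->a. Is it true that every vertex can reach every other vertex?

No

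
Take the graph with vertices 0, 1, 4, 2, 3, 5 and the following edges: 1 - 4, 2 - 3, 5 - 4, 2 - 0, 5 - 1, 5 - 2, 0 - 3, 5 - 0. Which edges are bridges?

none

The edges on the cycle 5-1-4-5 are not bridges since each lies on that cycle.
Every edge lies on some cycle, so there are no bridges.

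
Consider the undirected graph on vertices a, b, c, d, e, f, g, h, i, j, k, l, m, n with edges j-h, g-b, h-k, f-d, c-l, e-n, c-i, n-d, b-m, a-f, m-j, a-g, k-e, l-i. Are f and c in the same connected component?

The component containing f is {a, b, d, e, f, g, h, j, k, m, n}, and c is not in it.

No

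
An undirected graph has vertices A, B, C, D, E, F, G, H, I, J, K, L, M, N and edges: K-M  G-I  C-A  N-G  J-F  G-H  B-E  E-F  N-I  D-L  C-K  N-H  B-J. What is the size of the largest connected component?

4

Starting from D we can reach D, L. That is one component of size 2.
Starting from G we can reach G, H, I, N. That is one component of size 4.
Starting from B we can reach B, E, F, J. That is one component of size 4.
Starting from A we can reach A, C, K, M. That is one component of size 4.
The largest has 4 vertices.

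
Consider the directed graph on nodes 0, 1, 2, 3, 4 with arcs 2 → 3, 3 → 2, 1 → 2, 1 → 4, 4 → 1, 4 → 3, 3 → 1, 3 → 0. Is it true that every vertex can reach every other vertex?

No

There is no directed path from 0 to 2, so the graph is not strongly connected.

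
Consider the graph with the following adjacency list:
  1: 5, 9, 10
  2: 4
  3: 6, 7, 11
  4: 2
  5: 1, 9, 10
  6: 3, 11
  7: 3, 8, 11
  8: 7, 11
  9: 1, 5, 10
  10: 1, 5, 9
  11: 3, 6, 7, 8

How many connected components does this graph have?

3

Starting from 2 we can reach 2, 4. That is one component of size 2.
Starting from 1 we can reach 1, 5, 9, 10. That is one component of size 4.
Starting from 3 we can reach 3, 6, 7, 8, 11. That is one component of size 5.
Total: 3 components.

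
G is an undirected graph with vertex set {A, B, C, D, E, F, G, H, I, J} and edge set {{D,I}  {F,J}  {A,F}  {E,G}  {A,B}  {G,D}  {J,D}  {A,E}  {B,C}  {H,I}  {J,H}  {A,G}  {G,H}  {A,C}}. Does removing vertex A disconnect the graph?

Yes

Deleting A raises the number of components from 1 to 2, so A is a cut vertex.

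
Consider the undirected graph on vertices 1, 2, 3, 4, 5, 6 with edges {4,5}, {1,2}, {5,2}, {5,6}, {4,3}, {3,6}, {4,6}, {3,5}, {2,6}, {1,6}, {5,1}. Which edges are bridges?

The edges on the cycle 5-1-2-5 are not bridges since each lies on that cycle.
Every edge lies on some cycle, so there are no bridges.

none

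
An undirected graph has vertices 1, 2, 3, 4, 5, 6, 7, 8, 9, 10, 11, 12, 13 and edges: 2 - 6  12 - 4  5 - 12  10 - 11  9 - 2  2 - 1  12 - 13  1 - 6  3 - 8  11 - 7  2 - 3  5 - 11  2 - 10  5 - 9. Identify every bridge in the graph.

11-7, 12-13, 12-4, 12-5, 2-3, 3-8

The edges on the cycle 5-9-2-10-11-5 are not bridges since each lies on that cycle.
But removing 7 - 11 disconnects 7 from 11; removing 12 - 13 disconnects 12 from 13; removing 12 - 4 disconnects 12 from 4; removing 8 - 3 disconnects 8 from 3 — these are bridges.
In total 6 edges are bridges.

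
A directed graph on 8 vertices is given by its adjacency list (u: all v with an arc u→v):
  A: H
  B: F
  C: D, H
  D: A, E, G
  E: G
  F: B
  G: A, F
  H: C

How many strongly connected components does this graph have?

2

{A, C, D, E, G, H} are all mutually reachable — one SCC of size 6.
{B, F} are all mutually reachable — one SCC of size 2.
That gives 2 strongly connected components.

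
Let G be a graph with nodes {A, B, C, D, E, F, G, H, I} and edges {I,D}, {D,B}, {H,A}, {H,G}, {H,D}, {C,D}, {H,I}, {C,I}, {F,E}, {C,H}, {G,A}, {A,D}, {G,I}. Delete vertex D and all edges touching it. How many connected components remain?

With D gone, the remaining components are: {B}; {E, F}; {A, C, G, H, I}.
That is 3 components.

3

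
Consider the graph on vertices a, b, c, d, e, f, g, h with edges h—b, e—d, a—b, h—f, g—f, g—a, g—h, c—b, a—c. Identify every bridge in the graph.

d-e

The edges on the cycle a-c-b-a are not bridges since each lies on that cycle.
But removing e—d disconnects e from d — this is a bridge.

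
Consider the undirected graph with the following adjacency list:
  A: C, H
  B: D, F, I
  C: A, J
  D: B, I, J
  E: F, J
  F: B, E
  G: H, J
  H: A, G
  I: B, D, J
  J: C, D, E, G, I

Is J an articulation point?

Yes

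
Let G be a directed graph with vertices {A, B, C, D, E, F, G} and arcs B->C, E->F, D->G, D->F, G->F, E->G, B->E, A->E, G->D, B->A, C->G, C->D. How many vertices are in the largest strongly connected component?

{D, G} are all mutually reachable — one SCC of size 2.
{B} is an SCC by itself.
{C} is an SCC by itself.
{A} is an SCC by itself.
{E} is an SCC by itself.
(and 1 more singleton SCC)
The largest has 2 vertices.

2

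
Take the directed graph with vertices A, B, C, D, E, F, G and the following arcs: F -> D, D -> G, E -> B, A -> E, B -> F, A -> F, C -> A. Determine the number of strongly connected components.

7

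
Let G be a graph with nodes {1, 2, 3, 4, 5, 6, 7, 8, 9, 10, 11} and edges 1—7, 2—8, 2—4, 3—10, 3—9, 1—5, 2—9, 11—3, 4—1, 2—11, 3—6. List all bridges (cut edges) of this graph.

1-4, 1-5, 1-7, 10-3, 2-4, 2-8, 3-6

The edges on the cycle 2-11-3-9-2 are not bridges since each lies on that cycle.
But removing 10—3 disconnects 10 from 3; removing 2—8 disconnects 2 from 8; removing 4—1 disconnects 4 from 1; removing 2—4 disconnects 2 from 4 — these are bridges.
In total 7 edges are bridges.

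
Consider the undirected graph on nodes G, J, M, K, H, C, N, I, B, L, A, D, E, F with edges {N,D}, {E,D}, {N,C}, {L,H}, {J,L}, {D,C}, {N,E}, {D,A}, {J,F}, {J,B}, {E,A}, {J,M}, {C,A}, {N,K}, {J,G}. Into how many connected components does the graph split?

I is isolated — a component by itself.
Starting from A we can reach A, C, D, E, K, N. That is one component of size 6.
Starting from B we can reach B, F, G, H, J, L, M. That is one component of size 7.
Total: 3 components.

3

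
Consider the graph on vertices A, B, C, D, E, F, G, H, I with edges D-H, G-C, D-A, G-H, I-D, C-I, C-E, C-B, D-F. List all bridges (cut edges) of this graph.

A-D, B-C, C-E, D-F

The edges on the cycle G-C-I-D-H-G are not bridges since each lies on that cycle.
But removing F-D disconnects F from D; removing D-A disconnects D from A; removing C-B disconnects C from B; removing C-E disconnects C from E — these are bridges.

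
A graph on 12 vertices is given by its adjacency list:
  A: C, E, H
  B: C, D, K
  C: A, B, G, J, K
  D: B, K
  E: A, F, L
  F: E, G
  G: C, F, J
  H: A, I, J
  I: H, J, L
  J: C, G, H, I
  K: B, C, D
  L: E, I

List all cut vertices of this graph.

Removing C increases the component count from 1 to 2, so C is a cut vertex.
By contrast removing E leaves 1 component; it is not a cut vertex. No other vertex is a cut vertex either.

C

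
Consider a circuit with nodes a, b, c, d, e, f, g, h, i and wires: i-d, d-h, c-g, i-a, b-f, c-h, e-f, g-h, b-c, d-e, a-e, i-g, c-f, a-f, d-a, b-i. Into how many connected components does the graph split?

Starting from a we can reach a, b, c, d, e, f, g, h, i. That is one component of size 9.
Total: 1 component.

1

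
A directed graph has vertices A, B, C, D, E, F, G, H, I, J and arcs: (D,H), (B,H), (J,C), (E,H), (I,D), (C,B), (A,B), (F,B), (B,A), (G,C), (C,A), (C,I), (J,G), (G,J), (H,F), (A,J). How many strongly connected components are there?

{A, B, C, D, F, G, H, I, J} are all mutually reachable — one SCC of size 9.
{E} is an SCC by itself.
That gives 2 strongly connected components.

2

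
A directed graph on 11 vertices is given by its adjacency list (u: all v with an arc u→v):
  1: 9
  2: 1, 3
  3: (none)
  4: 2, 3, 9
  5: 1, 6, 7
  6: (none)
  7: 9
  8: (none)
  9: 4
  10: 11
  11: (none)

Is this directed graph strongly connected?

There is no directed path from 1 to 7, so the graph is not strongly connected.

No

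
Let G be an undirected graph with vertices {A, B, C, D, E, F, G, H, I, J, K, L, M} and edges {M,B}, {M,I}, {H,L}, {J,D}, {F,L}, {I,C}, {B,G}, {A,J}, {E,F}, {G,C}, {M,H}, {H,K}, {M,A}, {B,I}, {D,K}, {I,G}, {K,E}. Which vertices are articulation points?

M

Removing M increases the component count from 1 to 2, so M is a cut vertex.
By contrast removing B leaves 1 component; it is not a cut vertex. No other vertex is a cut vertex either.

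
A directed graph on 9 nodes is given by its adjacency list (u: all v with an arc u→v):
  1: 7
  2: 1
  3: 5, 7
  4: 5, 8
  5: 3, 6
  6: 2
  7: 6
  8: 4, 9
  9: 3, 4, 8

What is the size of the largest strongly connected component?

4

{1, 2, 6, 7} are all mutually reachable — one SCC of size 4.
{4, 8, 9} are all mutually reachable — one SCC of size 3.
{3, 5} are all mutually reachable — one SCC of size 2.
The largest has 4 vertices.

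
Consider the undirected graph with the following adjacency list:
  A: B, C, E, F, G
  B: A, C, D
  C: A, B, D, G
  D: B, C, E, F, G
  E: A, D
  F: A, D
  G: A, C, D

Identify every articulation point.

Removing B, for instance, still leaves 1 component. No single vertex removal increases the component count — the graph has no articulation points.

none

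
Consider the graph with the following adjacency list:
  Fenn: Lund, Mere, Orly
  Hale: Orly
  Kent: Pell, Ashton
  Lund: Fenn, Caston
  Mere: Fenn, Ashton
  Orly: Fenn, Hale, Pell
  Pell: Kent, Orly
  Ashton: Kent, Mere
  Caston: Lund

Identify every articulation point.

Removing Fenn increases the component count from 1 to 2, so Fenn is a cut vertex.
Removing Lund increases the component count from 1 to 2, so Lund is a cut vertex.
Removing Orly increases the component count from 1 to 2, so Orly is a cut vertex.
By contrast removing Ashton leaves 1 component; it is not a cut vertex. No other vertex is a cut vertex either.

Fenn, Lund, Orly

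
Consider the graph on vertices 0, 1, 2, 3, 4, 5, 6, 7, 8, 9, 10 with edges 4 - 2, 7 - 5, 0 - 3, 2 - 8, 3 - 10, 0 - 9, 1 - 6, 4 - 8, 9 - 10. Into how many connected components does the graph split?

Starting from 5 we can reach 5, 7. That is one component of size 2.
Starting from 1 we can reach 1, 6. That is one component of size 2.
Starting from 2 we can reach 2, 4, 8. That is one component of size 3.
Starting from 0 we can reach 0, 3, 9, 10. That is one component of size 4.
Total: 4 components.

4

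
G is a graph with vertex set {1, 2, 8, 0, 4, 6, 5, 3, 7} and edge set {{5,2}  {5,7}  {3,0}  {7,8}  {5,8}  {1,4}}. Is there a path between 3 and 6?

No

The component containing 3 is {0, 3}, and 6 is not in it.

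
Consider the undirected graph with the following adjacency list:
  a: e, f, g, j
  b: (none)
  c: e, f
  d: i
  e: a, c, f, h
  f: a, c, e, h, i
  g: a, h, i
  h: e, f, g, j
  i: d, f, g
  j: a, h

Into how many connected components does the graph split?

2

b is isolated — a component by itself.
Starting from a we can reach a, c, d, e, f, g, h, i, j. That is one component of size 9.
Total: 2 components.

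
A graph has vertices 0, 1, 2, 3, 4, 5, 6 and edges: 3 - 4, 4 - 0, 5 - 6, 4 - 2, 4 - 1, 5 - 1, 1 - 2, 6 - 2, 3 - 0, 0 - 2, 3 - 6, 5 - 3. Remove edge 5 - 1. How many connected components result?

5 and 1 are still connected via 5-3-4-1, so the component count stays at 1.

1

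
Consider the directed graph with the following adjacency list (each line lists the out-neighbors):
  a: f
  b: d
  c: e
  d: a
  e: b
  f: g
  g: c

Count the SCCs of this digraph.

{a, b, c, d, e, f, g} are all mutually reachable — one SCC of size 7.
That gives 1 strongly connected component.

1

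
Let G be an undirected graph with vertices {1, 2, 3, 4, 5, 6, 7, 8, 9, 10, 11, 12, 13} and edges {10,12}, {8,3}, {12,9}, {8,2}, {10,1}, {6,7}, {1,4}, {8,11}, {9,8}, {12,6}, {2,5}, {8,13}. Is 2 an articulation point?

Yes

Deleting 2 raises the number of components from 1 to 2, so 2 is a cut vertex.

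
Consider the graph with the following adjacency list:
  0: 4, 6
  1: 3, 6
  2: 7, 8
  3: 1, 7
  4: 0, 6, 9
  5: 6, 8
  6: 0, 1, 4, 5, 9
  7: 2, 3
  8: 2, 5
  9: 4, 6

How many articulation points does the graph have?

Removing 6 increases the component count from 1 to 2, so 6 is a cut vertex.
By contrast removing 2 leaves 1 component; it is not a cut vertex. No other vertex is a cut vertex either.

1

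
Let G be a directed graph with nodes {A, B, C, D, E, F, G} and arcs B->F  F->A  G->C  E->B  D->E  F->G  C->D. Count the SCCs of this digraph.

{B, C, D, E, F, G} are all mutually reachable — one SCC of size 6.
{A} is an SCC by itself.
That gives 2 strongly connected components.

2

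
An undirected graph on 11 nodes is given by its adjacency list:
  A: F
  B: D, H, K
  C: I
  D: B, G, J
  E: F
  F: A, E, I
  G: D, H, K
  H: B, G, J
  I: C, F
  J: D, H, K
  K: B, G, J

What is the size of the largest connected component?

6

Starting from A we can reach A, C, E, F, I. That is one component of size 5.
Starting from B we can reach B, D, G, H, J, K. That is one component of size 6.
The largest has 6 vertices.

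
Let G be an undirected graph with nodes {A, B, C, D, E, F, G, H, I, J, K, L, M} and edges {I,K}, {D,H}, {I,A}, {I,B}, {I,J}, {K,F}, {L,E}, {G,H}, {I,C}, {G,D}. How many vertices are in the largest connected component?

M is isolated — a component by itself.
Starting from E we can reach E, L. That is one component of size 2.
Starting from D we can reach D, G, H. That is one component of size 3.
Starting from A we can reach A, B, C, F, I, J, K. That is one component of size 7.
The largest has 7 vertices.

7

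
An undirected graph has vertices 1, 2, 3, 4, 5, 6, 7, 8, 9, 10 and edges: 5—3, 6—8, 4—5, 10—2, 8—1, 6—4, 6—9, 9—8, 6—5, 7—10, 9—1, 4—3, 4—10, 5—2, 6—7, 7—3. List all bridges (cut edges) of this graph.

none

The edges on the cycle 6-9-1-8-6 are not bridges since each lies on that cycle.
Every edge lies on some cycle, so there are no bridges.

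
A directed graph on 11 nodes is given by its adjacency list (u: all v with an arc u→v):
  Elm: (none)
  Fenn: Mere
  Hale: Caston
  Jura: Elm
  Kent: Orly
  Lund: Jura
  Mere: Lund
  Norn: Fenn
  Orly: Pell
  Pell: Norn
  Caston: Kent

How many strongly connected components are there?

11

{Elm} is an SCC by itself.
{Lund} is an SCC by itself.
{Jura} is an SCC by itself.
{Hale} is an SCC by itself.
{Fenn} is an SCC by itself.
(and 6 more singleton SCCs)
That gives 11 strongly connected components.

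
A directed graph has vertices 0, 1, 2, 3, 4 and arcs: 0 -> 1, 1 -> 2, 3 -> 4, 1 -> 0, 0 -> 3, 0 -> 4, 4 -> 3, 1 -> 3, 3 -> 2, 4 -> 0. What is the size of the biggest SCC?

4

{0, 1, 3, 4} are all mutually reachable — one SCC of size 4.
{2} is an SCC by itself.
The largest has 4 vertices.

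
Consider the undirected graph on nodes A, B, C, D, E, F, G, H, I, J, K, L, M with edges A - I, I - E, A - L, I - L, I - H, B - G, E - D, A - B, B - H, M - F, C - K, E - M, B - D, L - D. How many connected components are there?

J is isolated — a component by itself.
Starting from C we can reach C, K. That is one component of size 2.
Starting from A we can reach A, B, D, E, F, G, H, I, L, M. That is one component of size 10.
Total: 3 components.

3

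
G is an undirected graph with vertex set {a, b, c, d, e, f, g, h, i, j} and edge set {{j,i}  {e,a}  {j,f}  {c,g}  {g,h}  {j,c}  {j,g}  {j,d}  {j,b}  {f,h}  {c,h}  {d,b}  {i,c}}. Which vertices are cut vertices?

j

Removing j increases the component count from 2 to 3, so j is a cut vertex.
By contrast removing d leaves 2 components; it is not a cut vertex. No other vertex is a cut vertex either.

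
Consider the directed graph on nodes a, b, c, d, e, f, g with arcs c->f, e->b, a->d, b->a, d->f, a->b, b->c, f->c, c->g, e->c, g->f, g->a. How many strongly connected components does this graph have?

{a, b, c, d, f, g} are all mutually reachable — one SCC of size 6.
{e} is an SCC by itself.
That gives 2 strongly connected components.

2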